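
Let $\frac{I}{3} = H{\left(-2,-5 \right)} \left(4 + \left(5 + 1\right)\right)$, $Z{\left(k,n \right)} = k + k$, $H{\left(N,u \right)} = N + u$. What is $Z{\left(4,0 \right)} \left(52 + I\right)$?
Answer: $-1264$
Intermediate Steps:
$Z{\left(k,n \right)} = 2 k$
$I = -210$ ($I = 3 \left(-2 - 5\right) \left(4 + \left(5 + 1\right)\right) = 3 \left(- 7 \left(4 + 6\right)\right) = 3 \left(\left(-7\right) 10\right) = 3 \left(-70\right) = -210$)
$Z{\left(4,0 \right)} \left(52 + I\right) = 2 \cdot 4 \left(52 - 210\right) = 8 \left(-158\right) = -1264$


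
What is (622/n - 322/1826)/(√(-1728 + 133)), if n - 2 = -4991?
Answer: 274223*I*√1595/1453031283 ≈ 0.0075372*I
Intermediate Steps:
n = -4989 (n = 2 - 4991 = -4989)
(622/n - 322/1826)/(√(-1728 + 133)) = (622/(-4989) - 322/1826)/(√(-1728 + 133)) = (622*(-1/4989) - 322*1/1826)/(√(-1595)) = (-622/4989 - 161/913)/((I*√1595)) = -(-274223)*I*√1595/1453031283 = 274223*I*√1595/1453031283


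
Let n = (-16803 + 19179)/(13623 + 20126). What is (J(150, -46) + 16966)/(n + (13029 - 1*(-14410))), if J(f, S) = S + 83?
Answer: 573834247/926041187 ≈ 0.61966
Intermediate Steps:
n = 2376/33749 ≈ 0.070402
J(f, S) = 83 + S
(J(150, -46) + 16966)/(n + (13029 - 1*(-14410))) = ((83 - 46) + 16966)/(2376/33749 + (13029 - 1*(-14410))) = (37 + 16966)/(2376/33749 + (13029 + 14410)) = 17003/(2376/33749 + 27439) = 17003/(926041187/33749) = 17003*(33749/926041187) = 573834247/926041187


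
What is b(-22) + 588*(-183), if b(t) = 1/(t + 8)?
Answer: -1506457/14 ≈ -1.0760e+5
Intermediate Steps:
b(t) = 1/(8 + t)
b(-22) + 588*(-183) = 1/(8 - 22) + 588*(-183) = 1/(-14) - 107604 = -1/14 - 107604 = -1506457/14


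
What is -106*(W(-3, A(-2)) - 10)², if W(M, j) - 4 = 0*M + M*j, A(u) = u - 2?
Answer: -3816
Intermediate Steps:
A(u) = -2 + u
W(M, j) = 4 + M*j (W(M, j) = 4 + (0*M + M*j) = 4 + (0 + M*j) = 4 + M*j)
-106*(W(-3, A(-2)) - 10)² = -106*((4 - 3*(-2 - 2)) - 10)² = -106*((4 - 3*(-4)) - 10)² = -106*((4 + 12) - 10)² = -106*(16 - 10)² = -106*6² = -106*36 = -3816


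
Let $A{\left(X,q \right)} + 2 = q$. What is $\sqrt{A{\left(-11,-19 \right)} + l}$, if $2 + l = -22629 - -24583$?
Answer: $\sqrt{1931} \approx 43.943$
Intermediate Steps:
$A{\left(X,q \right)} = -2 + q$
$l = 1952$ ($l = -2 - -1954 = -2 + \left(-22629 + 24583\right) = -2 + 1954 = 1952$)
$\sqrt{A{\left(-11,-19 \right)} + l} = \sqrt{\left(-2 - 19\right) + 1952} = \sqrt{-21 + 1952} = \sqrt{1931}$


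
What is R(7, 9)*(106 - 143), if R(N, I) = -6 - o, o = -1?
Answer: 185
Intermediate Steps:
R(N, I) = -5 (R(N, I) = -6 - 1*(-1) = -6 + 1 = -5)
R(7, 9)*(106 - 143) = -5*(106 - 143) = -5*(-37) = 185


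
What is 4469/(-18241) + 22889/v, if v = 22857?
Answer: 315370316/416934537 ≈ 0.75640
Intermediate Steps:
4469/(-18241) + 22889/v = 4469/(-18241) + 22889/22857 = 4469*(-1/18241) + 22889*(1/22857) = -4469/18241 + 22889/22857 = 315370316/416934537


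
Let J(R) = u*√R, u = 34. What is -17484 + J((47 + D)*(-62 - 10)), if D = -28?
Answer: -17484 + 204*I*√38 ≈ -17484.0 + 1257.5*I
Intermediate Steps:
J(R) = 34*√R
-17484 + J((47 + D)*(-62 - 10)) = -17484 + 34*√((47 - 28)*(-62 - 10)) = -17484 + 34*√(19*(-72)) = -17484 + 34*√(-1368) = -17484 + 34*(6*I*√38) = -17484 + 204*I*√38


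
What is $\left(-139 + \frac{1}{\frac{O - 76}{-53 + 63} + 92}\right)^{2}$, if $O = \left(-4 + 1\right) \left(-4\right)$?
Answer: $\frac{3538703169}{183184} \approx 19318.0$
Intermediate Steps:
$O = 12$ ($O = \left(-3\right) \left(-4\right) = 12$)
$\left(-139 + \frac{1}{\frac{O - 76}{-53 + 63} + 92}\right)^{2} = \left(-139 + \frac{1}{\frac{12 - 76}{-53 + 63} + 92}\right)^{2} = \left(-139 + \frac{1}{- \frac{64}{10} + 92}\right)^{2} = \left(-139 + \frac{1}{\left(-64\right) \frac{1}{10} + 92}\right)^{2} = \left(-139 + \frac{1}{- \frac{32}{5} + 92}\right)^{2} = \left(-139 + \frac{1}{\frac{428}{5}}\right)^{2} = \left(-139 + \frac{5}{428}\right)^{2} = \left(- \frac{59487}{428}\right)^{2} = \frac{3538703169}{183184}$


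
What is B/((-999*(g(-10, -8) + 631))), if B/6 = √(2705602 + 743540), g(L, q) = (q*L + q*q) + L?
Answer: -2*√42582/28305 ≈ -0.014581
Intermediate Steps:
g(L, q) = L + q² + L*q (g(L, q) = (L*q + q²) + L = (q² + L*q) + L = L + q² + L*q)
B = 54*√42582 (B = 6*√(2705602 + 743540) = 6*√3449142 = 6*(9*√42582) = 54*√42582 ≈ 11143.)
B/((-999*(g(-10, -8) + 631))) = (54*√42582)/((-999*((-10 + (-8)² - 10*(-8)) + 631))) = (54*√42582)/((-999*((-10 + 64 + 80) + 631))) = (54*√42582)/((-999*(134 + 631))) = (54*√42582)/((-999*765)) = (54*√42582)/((-1*764235)) = (54*√42582)/(-764235) = (54*√42582)*(-1/764235) = -2*√42582/28305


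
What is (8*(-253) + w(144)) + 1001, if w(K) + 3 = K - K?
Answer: -1026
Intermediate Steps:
w(K) = -3 (w(K) = -3 + (K - K) = -3 + 0 = -3)
(8*(-253) + w(144)) + 1001 = (8*(-253) - 3) + 1001 = (-2024 - 3) + 1001 = -2027 + 1001 = -1026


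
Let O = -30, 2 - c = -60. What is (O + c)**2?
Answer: 1024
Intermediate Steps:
c = 62 (c = 2 - 1*(-60) = 2 + 60 = 62)
(O + c)**2 = (-30 + 62)**2 = 32**2 = 1024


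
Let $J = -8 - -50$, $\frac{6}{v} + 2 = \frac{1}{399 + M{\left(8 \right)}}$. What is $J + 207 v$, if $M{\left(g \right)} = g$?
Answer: $- \frac{157116}{271} \approx -579.76$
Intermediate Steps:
$v = - \frac{814}{271}$ ($v = \frac{6}{-2 + \frac{1}{399 + 8}} = \frac{6}{-2 + \frac{1}{407}} = \frac{6}{- \frac{813}{407}} = 6 \left(- \frac{407}{813}\right) = - \frac{814}{271} \approx -3.0037$)
$J = 42$ ($J = -8 + 50 = 42$)
$J + 207 v = 42 + 207 \left(- \frac{814}{271}\right) = 42 - \frac{168498}{271} = - \frac{157116}{271}$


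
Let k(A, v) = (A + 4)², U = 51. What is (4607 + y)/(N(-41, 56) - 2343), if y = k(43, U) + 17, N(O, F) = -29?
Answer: -6833/2372 ≈ -2.8807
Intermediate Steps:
k(A, v) = (4 + A)²
y = 2226 (y = (4 + 43)² + 17 = 47² + 17 = 2209 + 17 = 2226)
(4607 + y)/(N(-41, 56) - 2343) = (4607 + 2226)/(-29 - 2343) = 6833/(-2372) = 6833*(-1/2372) = -6833/2372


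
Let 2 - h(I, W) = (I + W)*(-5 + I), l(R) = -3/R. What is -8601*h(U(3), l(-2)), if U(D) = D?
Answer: -94611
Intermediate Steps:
h(I, W) = 2 - (-5 + I)*(I + W) (h(I, W) = 2 - (I + W)*(-5 + I) = 2 - (-5 + I)*(I + W))
-8601*h(U(3), l(-2)) = -8601*(2 - 1*3² + 5*3 + 5*(-3/(-2)) - 1*3*(-3/(-2))) = -8601*(2 - 1*9 + 15 + 5*(-3*(-½)) - 1*3*(-3*(-½))) = -8601*(2 - 9 + 15 + 5*(3/2) - 1*3*3/2) = -8601*(2 - 9 + 15 + 15/2 - 9/2) = -8601*11 = -94611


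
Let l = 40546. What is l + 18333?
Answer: 58879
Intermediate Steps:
l + 18333 = 40546 + 18333 = 58879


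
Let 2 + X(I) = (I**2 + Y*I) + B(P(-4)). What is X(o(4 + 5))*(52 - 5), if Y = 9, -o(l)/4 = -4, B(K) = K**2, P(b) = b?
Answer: 19458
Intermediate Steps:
o(l) = 16 (o(l) = -4*(-4) = 16)
X(I) = 14 + I**2 + 9*I (X(I) = -2 + ((I**2 + 9*I) + (-4)**2) = -2 + ((I**2 + 9*I) + 16) = -2 + (16 + I**2 + 9*I) = 14 + I**2 + 9*I)
X(o(4 + 5))*(52 - 5) = (14 + 16**2 + 9*16)*(52 - 5) = (14 + 256 + 144)*47 = 414*47 = 19458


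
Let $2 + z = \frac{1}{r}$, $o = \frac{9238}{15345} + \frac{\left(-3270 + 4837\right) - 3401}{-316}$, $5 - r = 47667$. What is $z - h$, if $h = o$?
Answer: $- \frac{7833495647}{931911255} \approx -8.4058$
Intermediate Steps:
$r = -47662$ ($r = 5 - 47667 = -47662$)
$o = \frac{500999}{78210}$ ($o = 9238 \cdot \frac{1}{15345} + \left(1567 - 3401\right) \left(- \frac{1}{316}\right) = \frac{298}{495} - - \frac{917}{158} = \frac{298}{495} + \frac{917}{158} = \frac{500999}{78210} \approx 6.4058$)
$z = - \frac{95325}{47662}$ ($z = -2 + \frac{1}{-47662} = -2 - \frac{1}{47662} = - \frac{95325}{47662} \approx -2.0$)
$h = \frac{500999}{78210} \approx 6.4058$
$z - h = - \frac{95325}{47662} - \frac{500999}{78210} = - \frac{7833495647}{931911255}$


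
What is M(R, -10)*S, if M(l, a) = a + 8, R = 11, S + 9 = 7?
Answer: 4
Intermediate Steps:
S = -2 (S = -9 + 7 = -2)
M(l, a) = 8 + a
M(R, -10)*S = (8 - 10)*(-2) = -2*(-2) = 4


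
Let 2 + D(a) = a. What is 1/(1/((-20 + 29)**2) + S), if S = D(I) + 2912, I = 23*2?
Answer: 81/239437 ≈ 0.00033829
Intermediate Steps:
I = 46
D(a) = -2 + a
S = 2956 (S = (-2 + 46) + 2912 = 44 + 2912 = 2956)
1/(1/((-20 + 29)**2) + S) = 1/(1/((-20 + 29)**2) + 2956) = 1/(1/(9**2) + 2956) = 1/(1/81 + 2956) = 1/(239437/81) = 81/239437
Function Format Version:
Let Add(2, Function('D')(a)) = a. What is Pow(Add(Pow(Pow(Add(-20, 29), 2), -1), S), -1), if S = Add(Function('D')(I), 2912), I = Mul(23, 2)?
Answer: Rational(81, 239437) ≈ 0.00033829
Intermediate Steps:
I = 46
Function('D')(a) = Add(-2, a)
S = 2956 (S = Add(Add(-2, 46), 2912) = Add(44, 2912) = 2956)
Pow(Add(Pow(Pow(Add(-20, 29), 2), -1), S), -1) = Pow(Add(Pow(Pow(Add(-20, 29), 2), -1), 2956), -1) = Pow(Add(Pow(Pow(9, 2), -1), 2956), -1) = Pow(Add(Pow(81, -1), 2956), -1) = Pow(Add(Rational(1, 81), 2956), -1) = Pow(Rational(239437, 81), -1) = Rational(81, 239437)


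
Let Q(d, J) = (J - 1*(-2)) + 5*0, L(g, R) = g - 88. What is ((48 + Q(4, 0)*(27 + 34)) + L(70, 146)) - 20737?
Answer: -20585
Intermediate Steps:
L(g, R) = -88 + g
Q(d, J) = 2 + J (Q(d, J) = (J + 2) + 0 = (2 + J) + 0 = 2 + J)
((48 + Q(4, 0)*(27 + 34)) + L(70, 146)) - 20737 = ((48 + (2 + 0)*(27 + 34)) + (-88 + 70)) - 20737 = ((48 + 2*61) - 18) - 20737 = ((48 + 122) - 18) - 20737 = (170 - 18) - 20737 = 152 - 20737 = -20585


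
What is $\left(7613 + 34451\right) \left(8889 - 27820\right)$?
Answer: $-796313584$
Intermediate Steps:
$\left(7613 + 34451\right) \left(8889 - 27820\right) = 42064 \left(8889 - 27820\right) = 42064 \left(-18931\right) = -796313584$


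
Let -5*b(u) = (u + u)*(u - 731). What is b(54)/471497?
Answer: 73116/2357485 ≈ 0.031014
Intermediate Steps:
b(u) = -2*u*(-731 + u)/5 (b(u) = -(u + u)*(u - 731)/5 = -2*u*(-731 + u)/5)
b(54)/471497 = ((⅖)*54*(731 - 1*54))/471497 = ((⅖)*54*(731 - 54))*(1/471497) = ((⅖)*54*677)*(1/471497) = (73116/5)*(1/471497) = 73116/2357485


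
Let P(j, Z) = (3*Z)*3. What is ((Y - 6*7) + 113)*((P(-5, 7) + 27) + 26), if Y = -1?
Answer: 8120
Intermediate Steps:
P(j, Z) = 9*Z
((Y - 6*7) + 113)*((P(-5, 7) + 27) + 26) = ((-1 - 6*7) + 113)*((9*7 + 27) + 26) = ((-1 - 42) + 113)*((63 + 27) + 26) = (-43 + 113)*(90 + 26) = 70*116 = 8120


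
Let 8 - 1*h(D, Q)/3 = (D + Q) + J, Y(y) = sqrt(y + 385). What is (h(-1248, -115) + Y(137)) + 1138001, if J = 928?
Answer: 1139330 + 3*sqrt(58) ≈ 1.1394e+6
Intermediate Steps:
Y(y) = sqrt(385 + y)
h(D, Q) = -2760 - 3*D - 3*Q (h(D, Q) = 24 - 3*((D + Q) + 928) = 24 - 3*(928 + D + Q) = 24 + (-2784 - 3*D - 3*Q) = -2760 - 3*D - 3*Q)
(h(-1248, -115) + Y(137)) + 1138001 = ((-2760 - 3*(-1248) - 3*(-115)) + sqrt(385 + 137)) + 1138001 = ((-2760 + 3744 + 345) + sqrt(522)) + 1138001 = (1329 + 3*sqrt(58)) + 1138001 = 1139330 + 3*sqrt(58)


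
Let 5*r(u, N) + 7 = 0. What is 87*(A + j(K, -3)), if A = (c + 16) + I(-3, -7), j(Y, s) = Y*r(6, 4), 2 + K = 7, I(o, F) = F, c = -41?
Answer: -3393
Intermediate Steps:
r(u, N) = -7/5 (r(u, N) = -7/5 + (⅕)*0 = -7/5 + 0 = -7/5)
K = 5 (K = -2 + 7 = 5)
j(Y, s) = -7*Y/5 (j(Y, s) = Y*(-7/5) = -7*Y/5)
A = -32 (A = (-41 + 16) - 7 = -25 - 7 = -32)
87*(A + j(K, -3)) = 87*(-32 - 7/5*5) = 87*(-32 - 7) = 87*(-39) = -3393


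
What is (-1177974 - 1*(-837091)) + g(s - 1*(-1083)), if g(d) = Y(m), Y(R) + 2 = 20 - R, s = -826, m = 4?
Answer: -340869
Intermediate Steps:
Y(R) = 18 - R (Y(R) = -2 + (20 - R) = 18 - R)
g(d) = 14 (g(d) = 18 - 1*4 = 18 - 4 = 14)
(-1177974 - 1*(-837091)) + g(s - 1*(-1083)) = (-1177974 - 1*(-837091)) + 14 = (-1177974 + 837091) + 14 = -340883 + 14 = -340869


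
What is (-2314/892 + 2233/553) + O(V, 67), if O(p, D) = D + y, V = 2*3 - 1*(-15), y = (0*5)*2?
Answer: 2411549/35234 ≈ 68.444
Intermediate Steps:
y = 0 (y = 0*2 = 0)
V = 21 (V = 6 + 15 = 21)
O(p, D) = D (O(p, D) = D + 0 = D)
(-2314/892 + 2233/553) + O(V, 67) = (-2314/892 + 2233/553) + 67 = (-2314*1/892 + 2233*(1/553)) + 67 = (-1157/446 + 319/79) + 67 = 50871/35234 + 67 = 2411549/35234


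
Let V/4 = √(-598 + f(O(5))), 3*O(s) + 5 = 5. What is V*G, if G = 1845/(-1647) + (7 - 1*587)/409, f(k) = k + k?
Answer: -759940*I*√598/74847 ≈ -248.29*I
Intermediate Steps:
O(s) = 0 (O(s) = -5/3 + (⅓)*5 = -5/3 + 5/3 = 0)
f(k) = 2*k
V = 4*I*√598 (V = 4*√(-598 + 2*0) = 4*√(-598 + 0) = 4*√(-598) = 4*(I*√598) = 4*I*√598 ≈ 97.816*I)
G = -189985/74847 (G = 1845*(-1/1647) + (7 - 587)*(1/409) = -205/183 - 580*1/409 = -205/183 - 580/409 = -189985/74847 ≈ -2.5383)
V*G = (4*I*√598)*(-189985/74847) = -759940*I*√598/74847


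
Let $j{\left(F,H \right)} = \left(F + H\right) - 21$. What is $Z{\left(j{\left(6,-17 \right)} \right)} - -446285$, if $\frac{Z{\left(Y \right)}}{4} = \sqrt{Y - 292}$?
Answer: $446285 + 72 i \approx 4.4629 \cdot 10^{5} + 72.0 i$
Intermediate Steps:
$j{\left(F,H \right)} = -21 + F + H$
$Z{\left(Y \right)} = 4 \sqrt{-292 + Y}$ ($Z{\left(Y \right)} = 4 \sqrt{Y - 292} = 4 \sqrt{-292 + Y}$)
$Z{\left(j{\left(6,-17 \right)} \right)} - -446285 = 4 \sqrt{-292 - 32} - -446285 = 4 \sqrt{-292 - 32} + 446285 = 4 \sqrt{-324} + 446285 = 4 \cdot 18 i + 446285 = 72 i + 446285 = 446285 + 72 i$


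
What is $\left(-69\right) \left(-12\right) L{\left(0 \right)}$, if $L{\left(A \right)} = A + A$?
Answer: $0$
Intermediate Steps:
$L{\left(A \right)} = 2 A$
$\left(-69\right) \left(-12\right) L{\left(0 \right)} = \left(-69\right) \left(-12\right) 2 \cdot 0 = 828 \cdot 0 = 0$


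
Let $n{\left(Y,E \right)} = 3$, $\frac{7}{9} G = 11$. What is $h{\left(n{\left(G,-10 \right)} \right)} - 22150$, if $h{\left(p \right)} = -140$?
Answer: $-22290$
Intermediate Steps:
$G = \frac{99}{7}$ ($G = \frac{9}{7} \cdot 11 = \frac{99}{7} \approx 14.143$)
$h{\left(n{\left(G,-10 \right)} \right)} - 22150 = -140 - 22150 = -22290$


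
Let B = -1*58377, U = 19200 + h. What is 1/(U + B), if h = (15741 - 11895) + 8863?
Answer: -1/26468 ≈ -3.7781e-5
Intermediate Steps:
h = 12709 (h = 3846 + 8863 = 12709)
U = 31909 (U = 19200 + 12709 = 31909)
B = -58377
1/(U + B) = 1/(31909 - 58377) = 1/(-26468) = -1/26468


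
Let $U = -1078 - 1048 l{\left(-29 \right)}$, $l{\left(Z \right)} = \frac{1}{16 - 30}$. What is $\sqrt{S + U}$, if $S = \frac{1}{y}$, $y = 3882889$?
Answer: $\frac{i \sqrt{741086353495360873}}{27180223} \approx 31.672 i$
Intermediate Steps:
$l{\left(Z \right)} = - \frac{1}{14}$ ($l{\left(Z \right)} = \frac{1}{-14} = - \frac{1}{14}$)
$U = - \frac{7022}{7}$ ($U = -1078 - - \frac{524}{7} = -1078 + \frac{524}{7} = - \frac{7022}{7} \approx -1003.1$)
$S = \frac{1}{3882889} \approx 2.5754 \cdot 10^{-7}$
$\sqrt{S + U} = \sqrt{\frac{1}{3882889} - \frac{7022}{7}} = \sqrt{- \frac{27265646551}{27180223}} = \frac{i \sqrt{741086353495360873}}{27180223}$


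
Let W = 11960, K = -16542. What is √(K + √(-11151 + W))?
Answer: √(-16542 + √809) ≈ 128.51*I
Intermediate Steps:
√(K + √(-11151 + W)) = √(-16542 + √(-11151 + 11960)) = √(-16542 + √809)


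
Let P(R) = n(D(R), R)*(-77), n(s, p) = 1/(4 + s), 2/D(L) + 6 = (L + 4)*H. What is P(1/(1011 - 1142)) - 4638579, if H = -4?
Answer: -26092117678/5625 ≈ -4.6386e+6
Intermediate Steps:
D(L) = 2/(-22 - 4*L) (D(L) = 2/(-6 + (L + 4)*(-4)) = 2/(-6 + (4 + L)*(-4)) = 2/(-6 + (-16 - 4*L)) = 2/(-22 - 4*L))
P(R) = -77/(4 - 1/(11 + 2*R))
P(1/(1011 - 1142)) - 4638579 = 77*(-11 - 2/(1011 - 1142))/(43 + 8/(1011 - 1142)) - 4638579 = 77*(-11 - 2/(-131))/(43 + 8/(-131)) - 4638579 = 77*(-11 - 2*(-1/131))/(43 + 8*(-1/131)) - 4638579 = 77*(-11 + 2/131)/(43 - 8/131) - 4638579 = 77*(-1439/131)/(5625/131) - 4638579 = 77*(131/5625)*(-1439/131) - 4638579 = -110803/5625 - 4638579 = -26092117678/5625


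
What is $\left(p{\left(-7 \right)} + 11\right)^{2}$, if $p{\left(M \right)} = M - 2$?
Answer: $4$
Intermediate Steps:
$p{\left(M \right)} = -2 + M$
$\left(p{\left(-7 \right)} + 11\right)^{2} = \left(\left(-2 - 7\right) + 11\right)^{2} = \left(-9 + 11\right)^{2} = 2^{2} = 4$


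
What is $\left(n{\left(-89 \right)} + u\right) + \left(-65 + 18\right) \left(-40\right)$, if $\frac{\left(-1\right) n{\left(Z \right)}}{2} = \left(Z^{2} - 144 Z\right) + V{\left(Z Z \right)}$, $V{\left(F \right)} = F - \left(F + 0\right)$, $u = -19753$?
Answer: $-59347$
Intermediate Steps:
$V{\left(F \right)} = 0$ ($V{\left(F \right)} = F - F = 0$)
$n{\left(Z \right)} = - 2 Z^{2} + 288 Z$ ($n{\left(Z \right)} = - 2 \left(\left(Z^{2} - 144 Z\right) + 0\right) = - 2 \left(Z^{2} - 144 Z\right) = - 2 Z^{2} + 288 Z$)
$\left(n{\left(-89 \right)} + u\right) + \left(-65 + 18\right) \left(-40\right) = \left(2 \left(-89\right) \left(144 - -89\right) - 19753\right) + \left(-65 + 18\right) \left(-40\right) = \left(2 \left(-89\right) \left(144 + 89\right) - 19753\right) - -1880 = \left(2 \left(-89\right) 233 - 19753\right) + 1880 = \left(-41474 - 19753\right) + 1880 = -61227 + 1880 = -59347$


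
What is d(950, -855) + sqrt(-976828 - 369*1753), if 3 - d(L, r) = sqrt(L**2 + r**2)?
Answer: 3 - 95*sqrt(181) + I*sqrt(1623685) ≈ -1275.1 + 1274.2*I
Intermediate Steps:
d(L, r) = 3 - sqrt(L**2 + r**2)
d(950, -855) + sqrt(-976828 - 369*1753) = (3 - sqrt(950**2 + (-855)**2)) + sqrt(-976828 - 369*1753) = (3 - sqrt(902500 + 731025)) + sqrt(-976828 - 646857) = (3 - sqrt(1633525)) + sqrt(-1623685) = (3 - 95*sqrt(181)) + I*sqrt(1623685) = 3 - 95*sqrt(181) + I*sqrt(1623685)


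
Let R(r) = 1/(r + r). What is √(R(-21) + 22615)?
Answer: √39892818/42 ≈ 150.38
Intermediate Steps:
R(r) = 1/(2*r)
√(R(-21) + 22615) = √((½)/(-21) + 22615) = √((½)*(-1/21) + 22615) = √(-1/42 + 22615) = √(949829/42) = √39892818/42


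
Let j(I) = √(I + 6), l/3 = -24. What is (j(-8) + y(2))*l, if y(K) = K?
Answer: -144 - 72*I*√2 ≈ -144.0 - 101.82*I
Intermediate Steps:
l = -72 (l = 3*(-24) = -72)
j(I) = √(6 + I)
(j(-8) + y(2))*l = (√(6 - 8) + 2)*(-72) = (√(-2) + 2)*(-72) = (I*√2 + 2)*(-72) = (2 + I*√2)*(-72) = -144 - 72*I*√2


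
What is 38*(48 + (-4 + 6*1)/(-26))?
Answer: 23674/13 ≈ 1821.1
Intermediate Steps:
38*(48 + (-4 + 6*1)/(-26)) = 38*(48 + (-4 + 6)*(-1/26)) = 38*(48 + 2*(-1/26)) = 38*(48 - 1/13) = 38*(623/13) = 23674/13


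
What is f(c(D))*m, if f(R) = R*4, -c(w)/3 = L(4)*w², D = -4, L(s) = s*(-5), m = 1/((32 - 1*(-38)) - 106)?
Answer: -320/3 ≈ -106.67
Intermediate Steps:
m = -1/36 (m = 1/((32 + 38) - 106) = 1/(70 - 106) = 1/(-36) = -1/36 ≈ -0.027778)
L(s) = -5*s
c(w) = 60*w² (c(w) = -3*(-5*4)*w² = -(-60)*w² = 60*w²)
f(R) = 4*R
f(c(D))*m = (4*(60*(-4)²))*(-1/36) = (4*(60*16))*(-1/36) = (4*960)*(-1/36) = 3840*(-1/36) = -320/3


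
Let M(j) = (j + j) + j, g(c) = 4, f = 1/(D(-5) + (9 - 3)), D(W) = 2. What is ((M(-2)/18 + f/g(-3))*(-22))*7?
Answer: 2233/48 ≈ 46.521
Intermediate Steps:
f = ⅛ (f = 1/(2 + (9 - 3)) = 1/(2 + 6) = 1/8 = ⅛ ≈ 0.12500)
M(j) = 3*j (M(j) = 2*j + j = 3*j)
((M(-2)/18 + f/g(-3))*(-22))*7 = (((3*(-2))/18 + (⅛)/4)*(-22))*7 = ((-6*1/18 + (⅛)*(¼))*(-22))*7 = ((-⅓ + 1/32)*(-22))*7 = -29/96*(-22)*7 = (319/48)*7 = 2233/48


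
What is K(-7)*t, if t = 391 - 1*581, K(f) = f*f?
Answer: -9310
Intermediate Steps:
K(f) = f**2
t = -190 (t = 391 - 581 = -190)
K(-7)*t = (-7)**2*(-190) = 49*(-190) = -9310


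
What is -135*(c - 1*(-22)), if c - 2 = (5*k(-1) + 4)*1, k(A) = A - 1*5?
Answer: 270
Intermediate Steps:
k(A) = -5 + A (k(A) = A - 5 = -5 + A)
c = -24 (c = 2 + (5*(-5 - 1) + 4)*1 = 2 + (5*(-6) + 4)*1 = 2 + (-30 + 4)*1 = 2 - 26*1 = 2 - 26 = -24)
-135*(c - 1*(-22)) = -135*(-24 - 1*(-22)) = -135*(-24 + 22) = -135*(-2) = 270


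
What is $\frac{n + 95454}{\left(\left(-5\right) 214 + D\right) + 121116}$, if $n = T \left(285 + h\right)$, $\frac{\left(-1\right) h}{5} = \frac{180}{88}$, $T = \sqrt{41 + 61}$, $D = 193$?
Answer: $\frac{95454}{120239} + \frac{6045 \sqrt{102}}{2645258} \approx 0.81695$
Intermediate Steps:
$T = \sqrt{102} \approx 10.1$
$h = - \frac{225}{22}$ ($h = - 5 \cdot \frac{180}{88} = - 5 \cdot 180 \cdot \frac{1}{88} = \left(-5\right) \frac{45}{22} = - \frac{225}{22} \approx -10.227$)
$n = \frac{6045 \sqrt{102}}{22}$ ($n = \sqrt{102} \left(285 - \frac{225}{22}\right) = \sqrt{102} \cdot \frac{6045}{22} = \frac{6045 \sqrt{102}}{22} \approx 2775.1$)
$\frac{n + 95454}{\left(\left(-5\right) 214 + D\right) + 121116} = \frac{\frac{6045 \sqrt{102}}{22} + 95454}{\left(\left(-5\right) 214 + 193\right) + 121116} = \frac{95454 + \frac{6045 \sqrt{102}}{22}}{\left(-1070 + 193\right) + 121116} = \frac{95454 + \frac{6045 \sqrt{102}}{22}}{-877 + 121116} = \frac{95454 + \frac{6045 \sqrt{102}}{22}}{120239} = \left(95454 + \frac{6045 \sqrt{102}}{22}\right) \frac{1}{120239} = \frac{95454}{120239} + \frac{6045 \sqrt{102}}{2645258}$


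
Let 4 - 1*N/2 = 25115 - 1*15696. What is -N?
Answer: 18830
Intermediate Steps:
N = -18830 (N = 8 - 2*(25115 - 1*15696) = 8 - 2*(25115 - 15696) = 8 - 2*9419 = 8 - 18838 = -18830)
-N = -1*(-18830) = 18830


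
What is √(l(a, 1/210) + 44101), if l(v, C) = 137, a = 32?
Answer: √44238 ≈ 210.33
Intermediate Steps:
√(l(a, 1/210) + 44101) = √(137 + 44101) = √44238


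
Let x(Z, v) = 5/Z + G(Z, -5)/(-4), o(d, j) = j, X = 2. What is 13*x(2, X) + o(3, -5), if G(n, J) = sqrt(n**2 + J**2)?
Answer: 55/2 - 13*sqrt(29)/4 ≈ 9.9982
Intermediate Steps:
G(n, J) = sqrt(J**2 + n**2)
x(Z, v) = 5/Z - sqrt(25 + Z**2)/4 (x(Z, v) = 5/Z + sqrt((-5)**2 + Z**2)/(-4) = 5/Z + sqrt(25 + Z**2)*(-1/4) = 5/Z - sqrt(25 + Z**2)/4)
13*x(2, X) + o(3, -5) = 13*(5/2 - sqrt(25 + 2**2)/4) - 5 = 13*(5*(1/2) - sqrt(25 + 4)/4) - 5 = 13*(5/2 - sqrt(29)/4) - 5 = (65/2 - 13*sqrt(29)/4) - 5 = 55/2 - 13*sqrt(29)/4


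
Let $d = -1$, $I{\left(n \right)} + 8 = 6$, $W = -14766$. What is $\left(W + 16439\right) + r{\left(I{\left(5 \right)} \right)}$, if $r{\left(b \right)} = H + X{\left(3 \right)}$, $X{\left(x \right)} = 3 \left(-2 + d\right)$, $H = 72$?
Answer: $1736$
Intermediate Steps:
$I{\left(n \right)} = -2$ ($I{\left(n \right)} = -8 + 6 = -2$)
$X{\left(x \right)} = -9$ ($X{\left(x \right)} = 3 \left(-2 - 1\right) = 3 \left(-3\right) = -9$)
$r{\left(b \right)} = 63$ ($r{\left(b \right)} = 72 - 9 = 63$)
$\left(W + 16439\right) + r{\left(I{\left(5 \right)} \right)} = \left(-14766 + 16439\right) + 63 = 1673 + 63 = 1736$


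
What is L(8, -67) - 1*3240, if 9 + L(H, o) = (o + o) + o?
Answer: -3450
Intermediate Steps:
L(H, o) = -9 + 3*o (L(H, o) = -9 + ((o + o) + o) = -9 + (2*o + o) = -9 + 3*o)
L(8, -67) - 1*3240 = (-9 + 3*(-67)) - 1*3240 = (-9 - 201) - 3240 = -210 - 3240 = -3450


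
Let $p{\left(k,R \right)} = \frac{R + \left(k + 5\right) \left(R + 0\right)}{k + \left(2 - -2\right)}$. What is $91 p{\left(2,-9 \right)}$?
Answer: $-1092$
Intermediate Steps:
$p{\left(k,R \right)} = \frac{R + R \left(5 + k\right)}{4 + k}$ ($p{\left(k,R \right)} = \frac{R + \left(5 + k\right) R}{k + \left(2 + 2\right)} = \frac{R + R \left(5 + k\right)}{k + 4} = \frac{R + R \left(5 + k\right)}{4 + k}$)
$91 p{\left(2,-9 \right)} = 91 \left(- \frac{9 \left(6 + 2\right)}{4 + 2}\right) = 91 \left(\left(-9\right) \frac{1}{6} \cdot 8\right) = 91 \left(-12\right) = -1092$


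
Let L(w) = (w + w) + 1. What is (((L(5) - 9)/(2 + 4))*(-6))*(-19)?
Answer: 38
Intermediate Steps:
L(w) = 1 + 2*w (L(w) = 2*w + 1 = 1 + 2*w)
(((L(5) - 9)/(2 + 4))*(-6))*(-19) = ((((1 + 2*5) - 9)/(2 + 4))*(-6))*(-19) = ((((1 + 10) - 9)/6)*(-6))*(-19) = (((11 - 9)*(1/6))*(-6))*(-19) = ((2*(1/6))*(-6))*(-19) = ((1/3)*(-6))*(-19) = -2*(-19) = 38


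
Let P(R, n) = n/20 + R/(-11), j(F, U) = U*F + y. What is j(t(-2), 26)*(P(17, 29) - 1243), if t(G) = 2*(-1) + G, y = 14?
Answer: 2461329/22 ≈ 1.1188e+5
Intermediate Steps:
t(G) = -2 + G
j(F, U) = 14 + F*U (j(F, U) = U*F + 14 = F*U + 14 = 14 + F*U)
P(R, n) = -R/11 + n/20 (P(R, n) = n*(1/20) + R*(-1/11) = n/20 - R/11 = -R/11 + n/20)
j(t(-2), 26)*(P(17, 29) - 1243) = (14 + (-2 - 2)*26)*((-1/11*17 + (1/20)*29) - 1243) = (14 - 4*26)*((-17/11 + 29/20) - 1243) = (14 - 104)*(-21/220 - 1243) = -90*(-273481/220) = 2461329/22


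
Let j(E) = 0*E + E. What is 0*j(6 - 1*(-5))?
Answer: 0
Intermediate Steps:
j(E) = E (j(E) = 0 + E = E)
0*j(6 - 1*(-5)) = 0*(6 - 1*(-5)) = 0*(6 + 5) = 0*11 = 0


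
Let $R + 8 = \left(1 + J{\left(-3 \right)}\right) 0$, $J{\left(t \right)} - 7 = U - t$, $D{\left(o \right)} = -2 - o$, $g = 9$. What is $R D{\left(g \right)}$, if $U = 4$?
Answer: $88$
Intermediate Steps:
$J{\left(t \right)} = 11 - t$ ($J{\left(t \right)} = 7 - \left(-4 + t\right) = 11 - t$)
$R = -8$ ($R = -8 + \left(1 + \left(11 - -3\right)\right) 0 = -8 + \left(1 + \left(11 + 3\right)\right) 0 = -8 + \left(1 + 14\right) 0 = -8 + 15 \cdot 0 = -8 + 0 = -8$)
$R D{\left(g \right)} = - 8 \left(-2 - 9\right) = \left(-8\right) \left(-11\right) = 88$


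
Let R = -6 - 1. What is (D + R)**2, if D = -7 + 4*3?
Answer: 4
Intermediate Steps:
R = -7
D = 5 (D = -7 + 12 = 5)
(D + R)**2 = (5 - 7)**2 = (-2)**2 = 4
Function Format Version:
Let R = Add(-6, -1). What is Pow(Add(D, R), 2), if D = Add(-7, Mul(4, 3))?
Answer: 4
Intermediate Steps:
R = -7
D = 5 (D = Add(-7, 12) = 5)
Pow(Add(D, R), 2) = Pow(Add(5, -7), 2) = Pow(-2, 2) = 4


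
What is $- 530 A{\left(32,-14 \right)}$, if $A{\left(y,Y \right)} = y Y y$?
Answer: $7598080$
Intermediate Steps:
$A{\left(y,Y \right)} = Y y^{2}$ ($A{\left(y,Y \right)} = Y y y = Y y^{2}$)
$- 530 A{\left(32,-14 \right)} = - 530 \left(- 14 \cdot 32^{2}\right) = - 530 \left(\left(-14\right) 1024\right) = \left(-530\right) \left(-14336\right) = 7598080$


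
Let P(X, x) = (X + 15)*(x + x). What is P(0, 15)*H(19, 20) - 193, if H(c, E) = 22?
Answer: 9707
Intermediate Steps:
P(X, x) = 2*x*(15 + X) (P(X, x) = (15 + X)*(2*x) = 2*x*(15 + X))
P(0, 15)*H(19, 20) - 193 = (2*15*(15 + 0))*22 - 193 = (2*15*15)*22 - 193 = 450*22 - 193 = 9900 - 193 = 9707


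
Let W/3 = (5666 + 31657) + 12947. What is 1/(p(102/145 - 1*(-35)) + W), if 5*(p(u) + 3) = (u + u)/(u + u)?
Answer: 5/754036 ≈ 6.6310e-6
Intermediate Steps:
p(u) = -14/5 (p(u) = -3 + ((u + u)/(u + u))/5 = -3 + ((2*u)/((2*u)))/5 = -3 + ((2*u)*(1/(2*u)))/5 = -3 + (1/5)*1 = -3 + 1/5 = -14/5)
W = 150810 (W = 3*((5666 + 31657) + 12947) = 3*(37323 + 12947) = 3*50270 = 150810)
1/(p(102/145 - 1*(-35)) + W) = 1/(-14/5 + 150810) = 1/(754036/5) = 5/754036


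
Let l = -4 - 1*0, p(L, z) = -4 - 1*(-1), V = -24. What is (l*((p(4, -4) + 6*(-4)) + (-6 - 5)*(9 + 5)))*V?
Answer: -17376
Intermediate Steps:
p(L, z) = -3 (p(L, z) = -4 + 1 = -3)
l = -4 (l = -4 + 0 = -4)
(l*((p(4, -4) + 6*(-4)) + (-6 - 5)*(9 + 5)))*V = -4*((-3 + 6*(-4)) + (-6 - 5)*(9 + 5))*(-24) = -4*((-3 - 24) - 11*14)*(-24) = -4*(-27 - 154)*(-24) = -4*(-181)*(-24) = 724*(-24) = -17376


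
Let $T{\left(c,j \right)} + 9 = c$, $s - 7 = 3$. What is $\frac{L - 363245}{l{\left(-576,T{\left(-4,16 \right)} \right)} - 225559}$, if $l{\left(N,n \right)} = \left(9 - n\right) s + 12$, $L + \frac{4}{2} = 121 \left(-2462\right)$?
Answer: $\frac{220383}{75109} \approx 2.9342$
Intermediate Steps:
$s = 10$ ($s = 7 + 3 = 10$)
$T{\left(c,j \right)} = -9 + c$
$L = -297904$ ($L = -2 + 121 \left(-2462\right) = -2 - 297902 = -297904$)
$l{\left(N,n \right)} = 102 - 10 n$ ($l{\left(N,n \right)} = \left(9 - n\right) 10 + 12 = \left(90 - 10 n\right) + 12 = 102 - 10 n$)
$\frac{L - 363245}{l{\left(-576,T{\left(-4,16 \right)} \right)} - 225559} = \frac{-297904 - 363245}{\left(102 - 10 \left(-9 - 4\right)\right) - 225559} = - \frac{661149}{\left(102 - -130\right) - 225559} = - \frac{661149}{\left(102 + 130\right) - 225559} = - \frac{661149}{232 - 225559} = - \frac{661149}{-225327} = \left(-661149\right) \left(- \frac{1}{225327}\right) = \frac{220383}{75109}$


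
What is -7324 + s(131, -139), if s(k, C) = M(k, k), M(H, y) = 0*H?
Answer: -7324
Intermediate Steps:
M(H, y) = 0
s(k, C) = 0
-7324 + s(131, -139) = -7324 + 0 = -7324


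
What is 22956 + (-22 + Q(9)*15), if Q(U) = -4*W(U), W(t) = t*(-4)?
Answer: 25094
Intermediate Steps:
W(t) = -4*t
Q(U) = 16*U (Q(U) = -(-16)*U = 16*U)
22956 + (-22 + Q(9)*15) = 22956 + (-22 + (16*9)*15) = 22956 + (-22 + 144*15) = 22956 + (-22 + 2160) = 22956 + 2138 = 25094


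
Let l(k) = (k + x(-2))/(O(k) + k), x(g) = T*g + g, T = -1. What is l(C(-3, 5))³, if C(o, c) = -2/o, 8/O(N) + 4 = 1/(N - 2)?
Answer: -6859/24389 ≈ -0.28123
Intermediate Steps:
O(N) = 8/(-4 + 1/(-2 + N)) (O(N) = 8/(-4 + 1/(N - 2)) = 8/(-4 + 1/(-2 + N)))
x(g) = 0 (x(g) = -g + g = 0)
l(k) = k/(k + 8*(2 - k)/(-9 + 4*k)) (l(k) = (k + 0)/(8*(2 - k)/(-9 + 4*k) + k) = k/(k + 8*(2 - k)/(-9 + 4*k)))
l(C(-3, 5))³ = ((-2/(-3))*(-9 + 4*(-2/(-3)))/(16 - (-34)/(-3) + 4*(-2/(-3))²))³ = ((-2*(-⅓))*(-9 + 4*(-2*(-⅓)))/(16 - (-34)*(-1)/3 + 4*(-2*(-⅓))²))³ = (2*(-9 + 4*(⅔))/(3*(16 - 17*⅔ + 4*(⅔)²)))³ = (2*(-9 + 8/3)/(3*(16 - 34/3 + 4*(4/9))))³ = ((⅔)*(-19/3)/(16 - 34/3 + 16/9))³ = ((⅔)*(-19/3)/(58/9))³ = ((⅔)*(9/58)*(-19/3))³ = (-19/29)³ = -6859/24389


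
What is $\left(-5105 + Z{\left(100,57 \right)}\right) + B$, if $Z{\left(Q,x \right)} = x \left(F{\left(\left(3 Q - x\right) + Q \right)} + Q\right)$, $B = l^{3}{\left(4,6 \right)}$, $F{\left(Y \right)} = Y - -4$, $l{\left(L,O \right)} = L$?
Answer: $20438$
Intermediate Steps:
$F{\left(Y \right)} = 4 + Y$ ($F{\left(Y \right)} = Y + 4 = 4 + Y$)
$B = 64$ ($B = 4^{3} = 64$)
$Z{\left(Q,x \right)} = x \left(4 - x + 5 Q\right)$ ($Z{\left(Q,x \right)} = x \left(\left(4 + \left(\left(3 Q - x\right) + Q\right)\right) + Q\right) = x \left(\left(4 + \left(\left(- x + 3 Q\right) + Q\right)\right) + Q\right) = x \left(\left(4 + \left(- x + 4 Q\right)\right) + Q\right) = x \left(\left(4 - x + 4 Q\right) + Q\right) = x \left(4 - x + 5 Q\right)$)
$\left(-5105 + Z{\left(100,57 \right)}\right) + B = \left(-5105 + 57 \left(4 - 57 + 5 \cdot 100\right)\right) + 64 = \left(-5105 + 57 \left(4 - 57 + 500\right)\right) + 64 = \left(-5105 + 57 \cdot 447\right) + 64 = \left(-5105 + 25479\right) + 64 = 20374 + 64 = 20438$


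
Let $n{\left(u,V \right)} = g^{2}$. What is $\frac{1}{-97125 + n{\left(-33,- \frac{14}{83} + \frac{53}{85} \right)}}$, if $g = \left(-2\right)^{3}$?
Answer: $- \frac{1}{97061} \approx -1.0303 \cdot 10^{-5}$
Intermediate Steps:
$g = -8$
$n{\left(u,V \right)} = 64$ ($n{\left(u,V \right)} = \left(-8\right)^{2} = 64$)
$\frac{1}{-97125 + n{\left(-33,- \frac{14}{83} + \frac{53}{85} \right)}} = \frac{1}{-97125 + 64} = \frac{1}{-97061} = - \frac{1}{97061}$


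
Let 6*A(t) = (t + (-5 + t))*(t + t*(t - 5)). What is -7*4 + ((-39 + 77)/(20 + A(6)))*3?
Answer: -419/17 ≈ -24.647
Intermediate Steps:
A(t) = (-5 + 2*t)*(t + t*(-5 + t))/6 (A(t) = ((t + (-5 + t))*(t + t*(t - 5)))/6 = ((-5 + 2*t)*(t + t*(-5 + t)))/6 = (-5 + 2*t)*(t + t*(-5 + t))/6)
-7*4 + ((-39 + 77)/(20 + A(6)))*3 = -7*4 + ((-39 + 77)/(20 + (1/6)*6*(20 - 13*6 + 2*6**2)))*3 = -28 + (38/(20 + (1/6)*6*(20 - 78 + 2*36)))*3 = -28 + (38/(20 + (1/6)*6*(20 - 78 + 72)))*3 = -28 + (38/(20 + (1/6)*6*14))*3 = -28 + (38/(20 + 14))*3 = -28 + (38/34)*3 = -28 + (38*(1/34))*3 = -28 + (19/17)*3 = -28 + 57/17 = -419/17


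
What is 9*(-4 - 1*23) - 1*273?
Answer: -516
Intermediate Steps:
9*(-4 - 1*23) - 1*273 = 9*(-4 - 23) - 273 = 9*(-27) - 273 = -243 - 273 = -516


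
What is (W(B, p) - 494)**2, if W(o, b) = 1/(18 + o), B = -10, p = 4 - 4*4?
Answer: 15610401/64 ≈ 2.4391e+5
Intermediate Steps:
p = -12 (p = 4 - 16 = -12)
(W(B, p) - 494)**2 = (1/(18 - 10) - 494)**2 = (1/8 - 494)**2 = (-3951/8)**2 = 15610401/64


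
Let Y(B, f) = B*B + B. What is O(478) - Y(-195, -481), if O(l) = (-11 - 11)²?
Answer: -37346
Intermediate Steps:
Y(B, f) = B + B² (Y(B, f) = B² + B = B + B²)
O(l) = 484 (O(l) = (-22)² = 484)
O(478) - Y(-195, -481) = 484 - (-195)*(1 - 195) = 484 - (-195)*(-194) = 484 - 1*37830 = 484 - 37830 = -37346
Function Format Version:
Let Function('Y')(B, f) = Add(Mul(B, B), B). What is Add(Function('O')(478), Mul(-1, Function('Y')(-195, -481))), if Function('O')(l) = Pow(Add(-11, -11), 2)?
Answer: -37346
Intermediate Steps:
Function('Y')(B, f) = Add(B, Pow(B, 2)) (Function('Y')(B, f) = Add(Pow(B, 2), B) = Add(B, Pow(B, 2)))
Function('O')(l) = 484 (Function('O')(l) = Pow(-22, 2) = 484)
Add(Function('O')(478), Mul(-1, Function('Y')(-195, -481))) = Add(484, Mul(-1, Mul(-195, Add(1, -195)))) = Add(484, Mul(-1, Mul(-195, -194))) = Add(484, Mul(-1, 37830)) = Add(484, -37830) = -37346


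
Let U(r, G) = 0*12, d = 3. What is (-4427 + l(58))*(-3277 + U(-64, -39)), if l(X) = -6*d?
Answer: 14566265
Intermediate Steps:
U(r, G) = 0
l(X) = -18 (l(X) = -6*3 = -18)
(-4427 + l(58))*(-3277 + U(-64, -39)) = (-4427 - 18)*(-3277 + 0) = -4445*(-3277) = 14566265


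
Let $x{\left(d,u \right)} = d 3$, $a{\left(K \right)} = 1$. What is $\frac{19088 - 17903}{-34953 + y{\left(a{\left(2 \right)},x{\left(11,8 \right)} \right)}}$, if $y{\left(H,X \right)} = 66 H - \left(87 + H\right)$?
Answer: $- \frac{237}{6995} \approx -0.033881$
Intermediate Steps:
$x{\left(d,u \right)} = 3 d$
$y{\left(H,X \right)} = -87 + 65 H$
$\frac{19088 - 17903}{-34953 + y{\left(a{\left(2 \right)},x{\left(11,8 \right)} \right)}} = \frac{19088 - 17903}{-34953 + \left(-87 + 65 \cdot 1\right)} = \frac{1185}{-34953 + \left(-87 + 65\right)} = \frac{1185}{-34953 - 22} = \frac{1185}{-34975} = 1185 \left(- \frac{1}{34975}\right) = - \frac{237}{6995}$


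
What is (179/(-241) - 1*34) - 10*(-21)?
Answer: 42237/241 ≈ 175.26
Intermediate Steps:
(179/(-241) - 1*34) - 10*(-21) = (179*(-1/241) - 34) - 1*(-210) = (-179/241 - 34) + 210 = -8373/241 + 210 = 42237/241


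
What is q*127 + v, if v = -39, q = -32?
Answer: -4103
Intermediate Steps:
q*127 + v = -32*127 - 39 = -4064 - 39 = -4103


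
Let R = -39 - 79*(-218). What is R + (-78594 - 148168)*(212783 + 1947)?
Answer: -48692587077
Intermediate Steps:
R = 17183 (R = -39 + 17222 = 17183)
R + (-78594 - 148168)*(212783 + 1947) = 17183 + (-78594 - 148168)*(212783 + 1947) = 17183 - 226762*214730 = 17183 - 48692604260 = -48692587077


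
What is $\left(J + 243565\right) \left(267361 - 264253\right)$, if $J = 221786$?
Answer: $1446310908$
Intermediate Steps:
$\left(J + 243565\right) \left(267361 - 264253\right) = \left(221786 + 243565\right) \left(267361 - 264253\right) = 465351 \cdot 3108 = 1446310908$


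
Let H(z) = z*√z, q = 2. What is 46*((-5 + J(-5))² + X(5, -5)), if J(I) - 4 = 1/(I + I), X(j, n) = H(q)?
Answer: 2783/50 + 92*√2 ≈ 185.77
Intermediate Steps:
H(z) = z^(3/2)
X(j, n) = 2*√2 (X(j, n) = 2^(3/2) = 2*√2)
J(I) = 4 + 1/(2*I) (J(I) = 4 + 1/(I + I) = 4 + 1/(2*I))
46*((-5 + J(-5))² + X(5, -5)) = 46*((-5 + (4 + (½)/(-5)))² + 2*√2) = 46*((-5 + (4 + (½)*(-⅕)))² + 2*√2) = 46*((-5 + (4 - ⅒))² + 2*√2) = 46*((-5 + 39/10)² + 2*√2) = 46*((-11/10)² + 2*√2) = 46*(121/100 + 2*√2) = 2783/50 + 92*√2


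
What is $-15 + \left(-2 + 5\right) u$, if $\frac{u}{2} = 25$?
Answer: $135$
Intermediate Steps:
$u = 50$ ($u = 2 \cdot 25 = 50$)
$-15 + \left(-2 + 5\right) u = -15 + \left(-2 + 5\right) 50 = -15 + 3 \cdot 50 = -15 + 150 = 135$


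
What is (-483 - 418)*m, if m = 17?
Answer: -15317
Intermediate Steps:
(-483 - 418)*m = (-483 - 418)*17 = -901*17 = -15317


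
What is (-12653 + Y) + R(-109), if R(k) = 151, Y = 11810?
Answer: -692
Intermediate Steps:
(-12653 + Y) + R(-109) = (-12653 + 11810) + 151 = -843 + 151 = -692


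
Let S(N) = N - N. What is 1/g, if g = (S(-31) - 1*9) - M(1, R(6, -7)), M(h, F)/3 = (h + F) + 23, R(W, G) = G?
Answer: -1/60 ≈ -0.016667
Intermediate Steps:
S(N) = 0
M(h, F) = 69 + 3*F + 3*h (M(h, F) = 3*((h + F) + 23) = 3*((F + h) + 23) = 3*(23 + F + h) = 69 + 3*F + 3*h)
g = -60 (g = (0 - 1*9) - (69 + 3*(-7) + 3*1) = (0 - 9) - (69 - 21 + 3) = -9 - 1*51 = -9 - 51 = -60)
1/g = 1/(-60) = -1/60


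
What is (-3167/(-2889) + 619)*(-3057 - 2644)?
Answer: -10213102058/2889 ≈ -3.5352e+6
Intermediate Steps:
(-3167/(-2889) + 619)*(-3057 - 2644) = (-3167*(-1/2889) + 619)*(-5701) = (3167/2889 + 619)*(-5701) = (1791458/2889)*(-5701) = -10213102058/2889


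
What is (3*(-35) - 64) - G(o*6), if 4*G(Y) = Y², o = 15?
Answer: -2194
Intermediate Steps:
G(Y) = Y²/4
(3*(-35) - 64) - G(o*6) = (3*(-35) - 64) - (15*6)²/4 = (-105 - 64) - 90²/4 = -169 - 8100/4 = -169 - 1*2025 = -169 - 2025 = -2194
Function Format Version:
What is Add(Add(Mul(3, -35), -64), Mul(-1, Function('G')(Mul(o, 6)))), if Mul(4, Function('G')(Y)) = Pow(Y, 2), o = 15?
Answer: -2194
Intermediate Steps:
Function('G')(Y) = Mul(Rational(1, 4), Pow(Y, 2))
Add(Add(Mul(3, -35), -64), Mul(-1, Function('G')(Mul(o, 6)))) = Add(Add(Mul(3, -35), -64), Mul(-1, Mul(Rational(1, 4), Pow(Mul(15, 6), 2)))) = Add(Add(-105, -64), Mul(-1, Mul(Rational(1, 4), Pow(90, 2)))) = Add(-169, Mul(-1, Mul(Rational(1, 4), 8100))) = Add(-169, Mul(-1, 2025)) = Add(-169, -2025) = -2194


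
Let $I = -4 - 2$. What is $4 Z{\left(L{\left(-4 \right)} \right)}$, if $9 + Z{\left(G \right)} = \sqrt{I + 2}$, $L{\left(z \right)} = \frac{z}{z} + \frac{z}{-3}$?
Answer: $-36 + 8 i \approx -36.0 + 8.0 i$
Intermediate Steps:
$L{\left(z \right)} = 1 - \frac{z}{3}$ ($L{\left(z \right)} = 1 + z \left(- \frac{1}{3}\right) = 1 - \frac{z}{3}$)
$I = -6$
$Z{\left(G \right)} = -9 + 2 i$ ($Z{\left(G \right)} = -9 + \sqrt{-6 + 2} = -9 + \sqrt{-4} = -9 + 2 i$)
$4 Z{\left(L{\left(-4 \right)} \right)} = 4 \left(-9 + 2 i\right) = -36 + 8 i$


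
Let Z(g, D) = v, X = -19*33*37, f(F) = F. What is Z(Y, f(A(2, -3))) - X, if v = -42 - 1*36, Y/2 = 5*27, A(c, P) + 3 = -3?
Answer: 23121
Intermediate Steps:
A(c, P) = -6 (A(c, P) = -3 - 3 = -6)
Y = 270 (Y = 2*(5*27) = 2*135 = 270)
v = -78 (v = -42 - 36 = -78)
X = -23199 (X = -627*37 = -23199)
Z(g, D) = -78
Z(Y, f(A(2, -3))) - X = -78 - 1*(-23199) = -78 + 23199 = 23121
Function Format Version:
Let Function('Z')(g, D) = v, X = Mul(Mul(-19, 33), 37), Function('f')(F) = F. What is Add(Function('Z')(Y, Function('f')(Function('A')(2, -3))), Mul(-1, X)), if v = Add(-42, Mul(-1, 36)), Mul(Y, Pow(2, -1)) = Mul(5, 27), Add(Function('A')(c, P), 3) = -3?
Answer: 23121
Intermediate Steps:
Function('A')(c, P) = -6 (Function('A')(c, P) = Add(-3, -3) = -6)
Y = 270 (Y = Mul(2, Mul(5, 27)) = Mul(2, 135) = 270)
v = -78 (v = Add(-42, -36) = -78)
X = -23199 (X = Mul(-627, 37) = -23199)
Function('Z')(g, D) = -78
Add(Function('Z')(Y, Function('f')(Function('A')(2, -3))), Mul(-1, X)) = Add(-78, Mul(-1, -23199)) = Add(-78, 23199) = 23121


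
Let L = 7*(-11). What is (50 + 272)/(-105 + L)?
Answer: -23/13 ≈ -1.7692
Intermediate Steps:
L = -77
(50 + 272)/(-105 + L) = (50 + 272)/(-105 - 77) = 322/(-182) = 322*(-1/182) = -23/13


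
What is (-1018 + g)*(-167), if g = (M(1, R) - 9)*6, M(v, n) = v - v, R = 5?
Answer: 179024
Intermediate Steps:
M(v, n) = 0
g = -54 (g = (0 - 9)*6 = -9*6 = -54)
(-1018 + g)*(-167) = (-1018 - 54)*(-167) = -1072*(-167) = 179024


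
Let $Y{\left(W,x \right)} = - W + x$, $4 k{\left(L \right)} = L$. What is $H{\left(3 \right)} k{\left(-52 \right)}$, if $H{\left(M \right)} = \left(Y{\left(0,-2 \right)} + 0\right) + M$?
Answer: $-13$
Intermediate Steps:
$k{\left(L \right)} = \frac{L}{4}$
$Y{\left(W,x \right)} = x - W$
$H{\left(M \right)} = -2 + M$ ($H{\left(M \right)} = \left(\left(-2 - 0\right) + 0\right) + M = \left(\left(-2 + 0\right) + 0\right) + M = \left(-2 + 0\right) + M = -2 + M$)
$H{\left(3 \right)} k{\left(-52 \right)} = \left(-2 + 3\right) \frac{1}{4} \left(-52\right) = 1 \left(-13\right) = -13$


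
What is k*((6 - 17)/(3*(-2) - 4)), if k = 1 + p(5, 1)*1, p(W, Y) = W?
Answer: 33/5 ≈ 6.6000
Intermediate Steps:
k = 6 (k = 1 + 5*1 = 1 + 5 = 6)
k*((6 - 17)/(3*(-2) - 4)) = 6*((6 - 17)/(3*(-2) - 4)) = 6*(-11/(-6 - 4)) = 6*(-11/(-10)) = 6*(-11*(-⅒)) = 6*(11/10) = 33/5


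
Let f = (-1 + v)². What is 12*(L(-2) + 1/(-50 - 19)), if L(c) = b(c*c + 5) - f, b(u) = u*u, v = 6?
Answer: 15452/23 ≈ 671.83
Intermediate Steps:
b(u) = u²
f = 25 (f = (-1 + 6)² = 5² = 25)
L(c) = -25 + (5 + c²)² (L(c) = (c*c + 5)² - 1*25 = (c² + 5)² - 25 = (5 + c²)² - 25 = -25 + (5 + c²)²)
12*(L(-2) + 1/(-50 - 19)) = 12*((-25 + (5 + (-2)²)²) + 1/(-50 - 19)) = 12*((-25 + (5 + 4)²) + 1/(-69)) = 12*((-25 + 9²) - 1/69) = 12*((-25 + 81) - 1/69) = 12*(56 - 1/69) = 12*(3863/69) = 15452/23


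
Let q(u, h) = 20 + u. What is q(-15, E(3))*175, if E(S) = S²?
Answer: 875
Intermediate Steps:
q(-15, E(3))*175 = (20 - 15)*175 = 5*175 = 875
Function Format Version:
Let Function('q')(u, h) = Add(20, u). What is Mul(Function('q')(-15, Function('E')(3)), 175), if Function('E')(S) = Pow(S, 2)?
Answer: 875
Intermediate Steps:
Mul(Function('q')(-15, Function('E')(3)), 175) = Mul(Add(20, -15), 175) = Mul(5, 175) = 875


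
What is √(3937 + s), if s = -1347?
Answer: √2590 ≈ 50.892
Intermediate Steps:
√(3937 + s) = √(3937 - 1347) = √2590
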